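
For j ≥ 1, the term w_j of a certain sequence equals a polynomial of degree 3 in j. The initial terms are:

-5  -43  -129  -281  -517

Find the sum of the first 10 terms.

1st diffs: -38, -86, -152, -236.
2nd diffs: -48, -66, -84.
3rd diffs: -18, -18 (constant).
Newton forward-difference form: w_j = -5 + (-38)·C(j-1,1) + (-48)·C(j-1,2) + (-18)·C(j-1,3).
Continuing: …, -855, -1313, -1909, -2661, …, w_{10} = -3587.
Summing j = 1..10 (10 terms) gives -11300.

-11300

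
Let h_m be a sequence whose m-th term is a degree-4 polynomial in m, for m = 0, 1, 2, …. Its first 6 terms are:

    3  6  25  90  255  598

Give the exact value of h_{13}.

1st diffs: 3, 19, 65, 165, 343.
2nd diffs: 16, 46, 100, 178.
3rd diffs: 30, 54, 78.
4th diffs: 24, 24 (constant).
Newton forward-difference form: h_m = 3 + 3·C(m,1) + 16·C(m,2) + 30·C(m,3) + 24·C(m,4).
At m = 13: m = 13, so h_{13} = 3 + 39 + 1248 + 8580 + 17160 = 27030.

27030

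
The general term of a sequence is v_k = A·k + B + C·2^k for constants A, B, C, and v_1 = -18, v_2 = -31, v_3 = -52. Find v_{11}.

-8252

The three given values yield: A + B + 2C = -18; 2A + B + 4C = -31; 3A + B + 8C = -52.
Subtracting the first from the second: A + 2C = -13.
Subtracting the second from the third: A + 4C = -21.
Solving: C = -4, A = -5, then B = -5.
Therefore v_{11} = -55 + (-5) + (-4)·2048 = -8252.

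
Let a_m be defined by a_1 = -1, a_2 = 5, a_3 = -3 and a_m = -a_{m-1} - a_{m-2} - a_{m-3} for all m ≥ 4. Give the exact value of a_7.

Applying the relation repeatedly:
a_4 = -1;  a_5 = -1;  a_6 = 5;  a_7 = -3.

-3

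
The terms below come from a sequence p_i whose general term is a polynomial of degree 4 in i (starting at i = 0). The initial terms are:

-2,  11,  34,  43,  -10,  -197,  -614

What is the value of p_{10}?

-7342

1st diffs: 13, 23, 9, -53, -187, -417.
2nd diffs: 10, -14, -62, -134, -230.
3rd diffs: -24, -48, -72, -96.
4th diffs: -24, -24, -24 (constant).
So p_i = -i^4 + 2i^3 + 6i^2 + 6i - 2.
Evaluating at i = 10 gives p_{10} = -7342.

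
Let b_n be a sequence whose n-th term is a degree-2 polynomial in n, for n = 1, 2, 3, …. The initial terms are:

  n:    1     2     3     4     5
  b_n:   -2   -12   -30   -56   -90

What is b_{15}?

-870

1st diffs: -10, -18, -26, -34.
2nd diffs: -8, -8, -8 (constant).
Newton forward-difference form: b_n = -2 + (-10)·C(n-1,1) + (-8)·C(n-1,2).
At n = 15: n-1 = 14, so b_{15} = -2 - 140 - 728 = -870.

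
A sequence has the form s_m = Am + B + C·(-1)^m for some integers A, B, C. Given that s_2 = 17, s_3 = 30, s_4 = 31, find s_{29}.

212

Write the equations: 2A + B + C = 17; 3A + B - C = 30; 4A + B + C = 31.
Subtracting the first from the second: A - 2C = 13.
Subtracting the second from the third: A + 2C = 1.
Solving: C = -3, A = 7, then B = 6.
Hence s_{29} = 7·29 + 6 + (-3)·(-1) = 212.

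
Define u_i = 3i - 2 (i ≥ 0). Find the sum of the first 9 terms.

Over i = 0..8: Σi = 36.
Total = (3)·36 + (-2)·9 = 90.

90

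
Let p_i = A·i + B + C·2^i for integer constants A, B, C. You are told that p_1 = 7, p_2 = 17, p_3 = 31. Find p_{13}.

16459

At i = 1, 2, 3: A + B + 2C = 7; 2A + B + 4C = 17; 3A + B + 8C = 31.
Subtracting the first from the second: A + 2C = 10.
Subtracting the second from the third: A + 4C = 14.
Solving: C = 2, A = 6, then B = -3.
So p_i = 6·i + (-3) + 2·2^i; at i=13 this is 16459.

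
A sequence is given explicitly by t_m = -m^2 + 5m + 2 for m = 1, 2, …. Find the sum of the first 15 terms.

Over m = 1..15: Σm = 120, Σm² = 1240.
Total = (-1)·1240 + (5)·120 + (2)·15 = -610.

-610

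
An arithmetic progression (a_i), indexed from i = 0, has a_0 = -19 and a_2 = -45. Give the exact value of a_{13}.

-188

Common difference d = (-45 - (-19)) / (2 - 0) = -13.
a_i = -19 + (i - 0)·(-13).
a_{13} = -19 + 13·(-13) = -188.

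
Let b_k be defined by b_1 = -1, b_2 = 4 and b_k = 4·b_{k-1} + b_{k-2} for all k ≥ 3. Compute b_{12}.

6633136

Step forward from the initial values:
b_3 = 15; b_4 = 64; b_5 = 271; b_6 = 1148; b_7 = 4863; b_8 = 20600; b_9 = 87263; b_{10} = 369652; b_{11} = 1565871; b_{12} = 6633136.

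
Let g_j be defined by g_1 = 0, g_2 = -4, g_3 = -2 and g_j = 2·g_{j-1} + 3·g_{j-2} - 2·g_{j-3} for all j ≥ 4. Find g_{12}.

g_4 = -16; g_5 = -30; g_6 = -104; g_7 = -266; g_8 = -784; g_9 = -2158; g_{10} = -6136; g_{11} = -17178; g_{12} = -48448.

-48448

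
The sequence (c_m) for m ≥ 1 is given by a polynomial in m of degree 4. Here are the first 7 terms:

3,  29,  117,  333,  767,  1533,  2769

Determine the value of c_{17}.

88499

1st diffs: 26, 88, 216, 434, 766, 1236.
2nd diffs: 62, 128, 218, 332, 470.
3rd diffs: 66, 90, 114, 138.
4th diffs: 24, 24, 24 (constant).
So c_m = m^4 + m^3 + 4m - 3.
Evaluating at m = 17 gives c_{17} = 88499.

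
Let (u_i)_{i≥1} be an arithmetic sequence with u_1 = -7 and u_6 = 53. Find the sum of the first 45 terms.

Common difference d = (53 - (-7)) / (6 - 1) = 12.
u_i = -7 + (i - 1)·12.
u_{45} = 521; S = 45·(-7 + 521)/2 = 11565.

11565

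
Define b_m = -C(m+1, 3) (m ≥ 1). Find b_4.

-10

C(5, 3) = 10, so b_4 = -10.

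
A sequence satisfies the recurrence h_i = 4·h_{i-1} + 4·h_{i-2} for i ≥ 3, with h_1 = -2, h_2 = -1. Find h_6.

Iterate the recurrence:
h_3 = -12, h_4 = -52, h_5 = -256, h_6 = -1232.

-1232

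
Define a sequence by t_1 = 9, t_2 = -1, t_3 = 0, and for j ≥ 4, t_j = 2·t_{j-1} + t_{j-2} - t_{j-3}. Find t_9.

Iterate the recurrence:
t_4 = -10;  t_5 = -19;  t_6 = -48;  t_7 = -105;  t_8 = -239;  t_9 = -535.

-535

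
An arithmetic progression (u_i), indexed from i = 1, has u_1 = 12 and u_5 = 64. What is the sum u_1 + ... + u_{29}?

Common difference d = (64 - 12) / (5 - 1) = 13.
u_i = 12 + (i - 1)·13.
u_{29} = 376; S = 29·(12 + 376)/2 = 5626.

5626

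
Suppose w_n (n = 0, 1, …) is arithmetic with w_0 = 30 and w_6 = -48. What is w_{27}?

-321

Common difference d = (-48 - 30) / (6 - 0) = -13.
w_n = 30 + (n - 0)·(-13).
w_{27} = 30 + 27·(-13) = -321.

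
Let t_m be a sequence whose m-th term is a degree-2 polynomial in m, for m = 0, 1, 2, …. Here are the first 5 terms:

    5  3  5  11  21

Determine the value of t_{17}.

1st diffs: -2, 2, 6, 10.
2nd diffs: 4, 4, 4 (constant).
Newton forward-difference form: t_m = 5 + (-2)·C(m,1) + 4·C(m,2).
At m = 17: m = 17, so t_{17} = 5 - 34 + 544 = 515.

515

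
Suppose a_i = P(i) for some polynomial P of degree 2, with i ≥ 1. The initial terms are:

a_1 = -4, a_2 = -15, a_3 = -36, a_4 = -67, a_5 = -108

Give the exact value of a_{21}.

1st diffs: -11, -21, -31, -41.
2nd diffs: -10, -10, -10 (constant).
So a_i = -5i^2 + 4i - 3.
Evaluating at i = 21 gives a_{21} = -2124.

-2124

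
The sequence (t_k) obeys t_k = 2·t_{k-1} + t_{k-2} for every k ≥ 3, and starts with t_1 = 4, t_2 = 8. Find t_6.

280

Compute successive terms:
t_3 = 20, t_4 = 48, t_5 = 116, t_6 = 280.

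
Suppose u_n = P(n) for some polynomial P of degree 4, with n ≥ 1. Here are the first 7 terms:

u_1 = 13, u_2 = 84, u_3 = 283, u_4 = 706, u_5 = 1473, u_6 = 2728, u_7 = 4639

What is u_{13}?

42313

1st diffs: 71, 199, 423, 767, 1255, 1911.
2nd diffs: 128, 224, 344, 488, 656.
3rd diffs: 96, 120, 144, 168.
4th diffs: 24, 24, 24 (constant).
Newton forward-difference form: u_n = 13 + 71·C(n-1,1) + 128·C(n-1,2) + 96·C(n-1,3) + 24·C(n-1,4).
At n = 13: n-1 = 12, so u_{13} = 13 + 852 + 8448 + 21120 + 11880 = 42313.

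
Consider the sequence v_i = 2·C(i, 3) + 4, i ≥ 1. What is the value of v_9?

172

C(9, 3) = 84, so v_9 = 172.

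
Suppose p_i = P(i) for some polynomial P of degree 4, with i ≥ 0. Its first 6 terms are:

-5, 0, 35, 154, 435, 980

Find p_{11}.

18530

1st diffs: 5, 35, 119, 281, 545.
2nd diffs: 30, 84, 162, 264.
3rd diffs: 54, 78, 102.
4th diffs: 24, 24 (constant).
Newton forward-difference form: p_i = -5 + 5·C(i,1) + 30·C(i,2) + 54·C(i,3) + 24·C(i,4).
At i = 11: i = 11, so p_{11} = -5 + 55 + 1650 + 8910 + 7920 = 18530.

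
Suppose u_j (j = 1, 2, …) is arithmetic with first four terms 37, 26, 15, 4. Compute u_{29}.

-271

Common difference d = -11.
u_j = 37 + (j - 1)·(-11).
u_{29} = 37 + 28·(-11) = -271.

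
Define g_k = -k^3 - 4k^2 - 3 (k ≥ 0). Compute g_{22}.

g_{22} = -1·22^3 - 4·22^2 - 3 = -12587.

-12587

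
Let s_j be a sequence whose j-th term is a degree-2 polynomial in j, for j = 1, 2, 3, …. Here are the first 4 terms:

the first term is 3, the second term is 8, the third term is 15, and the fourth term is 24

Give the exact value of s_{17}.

1st diffs: 5, 7, 9.
2nd diffs: 2, 2 (constant).
Newton forward-difference form: s_j = 3 + 5·C(j-1,1) + 2·C(j-1,2).
At j = 17: j-1 = 16, so s_{17} = 3 + 80 + 240 = 323.

323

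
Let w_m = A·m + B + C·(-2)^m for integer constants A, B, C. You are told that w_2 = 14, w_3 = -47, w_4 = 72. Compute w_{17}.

-655381

The three given values yield: 2A + B + 4C = 14; 3A + B - 8C = -47; 4A + B + 16C = 72.
Subtracting the first from the second: A - 12C = -61.
Subtracting the second from the third: A + 24C = 119.
Solving: C = 5, A = -1, then B = -4.
Therefore w_{17} = -17 + (-4) + 5·(-131072) = -655381.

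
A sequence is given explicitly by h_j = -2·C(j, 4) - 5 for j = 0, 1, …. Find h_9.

-257

C(9, 4) = 126, so h_9 = -257.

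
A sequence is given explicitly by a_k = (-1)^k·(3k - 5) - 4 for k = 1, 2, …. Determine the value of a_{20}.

(-1)^20 = 1; 3k - 5 at k=20 is 55; so a_{20} = 51.

51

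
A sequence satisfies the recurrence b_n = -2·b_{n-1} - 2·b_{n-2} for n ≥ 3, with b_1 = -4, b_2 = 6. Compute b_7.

16

Applying the relation repeatedly:
b_3 = -4  b_4 = -4  b_5 = 16  b_6 = -24  b_7 = 16.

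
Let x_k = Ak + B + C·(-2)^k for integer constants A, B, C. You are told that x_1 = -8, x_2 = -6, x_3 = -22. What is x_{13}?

-8246

Write the equations: A + B - 2C = -8; 2A + B + 4C = -6; 3A + B - 8C = -22.
Subtracting the first from the second: A + 6C = 2.
Subtracting the second from the third: A - 12C = -16.
Solving: C = 1, A = -4, then B = -2.
Therefore x_{13} = -52 + (-2) + 1·(-8192) = -8246.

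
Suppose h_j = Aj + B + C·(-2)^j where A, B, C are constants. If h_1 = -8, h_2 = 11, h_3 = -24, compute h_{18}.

786447

The three given values yield: A + B - 2C = -8; 2A + B + 4C = 11; 3A + B - 8C = -24.
Subtracting the first from the second: A + 6C = 19.
Subtracting the second from the third: A - 12C = -35.
Solving: C = 3, A = 1, then B = -3.
So h_j = 1·j + (-3) + 3·(-2)^j; at j=18 this is 786447.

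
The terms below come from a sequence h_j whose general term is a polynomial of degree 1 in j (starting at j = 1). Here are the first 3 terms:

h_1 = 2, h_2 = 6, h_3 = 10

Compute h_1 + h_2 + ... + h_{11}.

242

1st diffs: 4, 4 (constant).
So h_j = 4j - 2.
Continuing: …, 14, 18, 22, 26, …, h_{11} = 42.
Summing j = 1..11 (11 terms) gives 242.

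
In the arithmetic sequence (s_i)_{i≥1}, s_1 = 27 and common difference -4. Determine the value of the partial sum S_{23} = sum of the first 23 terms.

-391

s_i = 27 + (i - 1)·(-4).
s_{23} = -61; S = 23·(27 + (-61))/2 = -391.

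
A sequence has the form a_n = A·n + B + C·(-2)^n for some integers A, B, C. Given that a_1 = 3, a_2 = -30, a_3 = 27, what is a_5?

141

At n = 1, 2, 3: A + B - 2C = 3; 2A + B + 4C = -30; 3A + B - 8C = 27.
Subtracting the first from the second: A + 6C = -33.
Subtracting the second from the third: A - 12C = 57.
Solving: C = -5, A = -3, then B = -4.
So a_n = -3·n + (-4) + (-5)·(-2)^n; at n=5 this is 141.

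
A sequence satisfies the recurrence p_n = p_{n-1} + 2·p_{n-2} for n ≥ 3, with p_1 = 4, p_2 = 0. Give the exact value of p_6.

Applying the relation repeatedly:
p_3 = 8; p_4 = 8; p_5 = 24; p_6 = 40.
(Characteristic roots are 2 and -1.)

40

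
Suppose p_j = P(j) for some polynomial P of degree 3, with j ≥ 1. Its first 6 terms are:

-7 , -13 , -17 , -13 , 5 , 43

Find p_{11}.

1st diffs: -6, -4, 4, 18, 38.
2nd diffs: 2, 8, 14, 20.
3rd diffs: 6, 6, 6 (constant).
Newton forward-difference form: p_j = -7 + (-6)·C(j-1,1) + 2·C(j-1,2) + 6·C(j-1,3).
At j = 11: j-1 = 10, so p_{11} = -7 - 60 + 90 + 720 = 743.

743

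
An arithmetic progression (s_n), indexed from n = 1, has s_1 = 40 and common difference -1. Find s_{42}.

-1

s_n = 40 + (n - 1)·(-1).
s_{42} = 40 + 41·(-1) = -1.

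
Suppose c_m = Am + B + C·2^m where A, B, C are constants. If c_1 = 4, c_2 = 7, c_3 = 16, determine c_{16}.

Write the equations: A + B + 2C = 4; 2A + B + 4C = 7; 3A + B + 8C = 16.
Subtracting the first from the second: A + 2C = 3.
Subtracting the second from the third: A + 4C = 9.
Solving: C = 3, A = -3, then B = 1.
Hence c_{16} = -3·16 + 1 + 3·65536 = 196561.

196561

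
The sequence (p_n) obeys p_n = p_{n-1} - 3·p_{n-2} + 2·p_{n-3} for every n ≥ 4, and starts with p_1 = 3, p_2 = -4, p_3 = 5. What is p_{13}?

1323

Iterate the recurrence:
p_4 = 23; p_5 = 0; p_6 = -59; p_7 = -13; p_8 = 164; p_9 = 85; p_{10} = -433; p_{11} = -360; p_{12} = 1109; p_{13} = 1323.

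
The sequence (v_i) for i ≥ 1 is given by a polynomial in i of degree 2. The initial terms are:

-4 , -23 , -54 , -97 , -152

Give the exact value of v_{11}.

1st diffs: -19, -31, -43, -55.
2nd diffs: -12, -12, -12 (constant).
Newton forward-difference form: v_i = -4 + (-19)·C(i-1,1) + (-12)·C(i-1,2).
At i = 11: i-1 = 10, so v_{11} = -4 - 190 - 540 = -734.

-734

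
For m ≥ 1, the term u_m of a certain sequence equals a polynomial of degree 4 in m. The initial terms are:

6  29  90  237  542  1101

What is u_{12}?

1st diffs: 23, 61, 147, 305, 559.
2nd diffs: 38, 86, 158, 254.
3rd diffs: 48, 72, 96.
4th diffs: 24, 24 (constant).
Newton forward-difference form: u_m = 6 + 23·C(m-1,1) + 38·C(m-1,2) + 48·C(m-1,3) + 24·C(m-1,4).
At m = 12: m-1 = 11, so u_{12} = 6 + 253 + 2090 + 7920 + 7920 = 18189.

18189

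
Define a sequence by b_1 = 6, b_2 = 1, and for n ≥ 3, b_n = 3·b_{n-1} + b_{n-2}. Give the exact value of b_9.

11061

Applying the relation repeatedly:
b_3 = 9  b_4 = 28  b_5 = 93  b_6 = 307  b_7 = 1014  b_8 = 3349  b_9 = 11061.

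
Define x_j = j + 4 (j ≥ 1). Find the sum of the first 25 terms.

Over j = 1..25: Σj = 325.
Total = (1)·325 + (4)·25 = 425.

425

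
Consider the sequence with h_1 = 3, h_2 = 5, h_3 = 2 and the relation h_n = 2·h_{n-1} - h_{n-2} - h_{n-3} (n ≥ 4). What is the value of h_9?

Applying the relation repeatedly:
h_4 = -4  h_5 = -15  h_6 = -28  h_7 = -37  h_8 = -31  h_9 = 3.

3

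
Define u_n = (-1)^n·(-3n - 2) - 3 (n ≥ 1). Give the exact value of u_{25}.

74

(-1)^25 = -1; -3n - 2 at n=25 is -77; so u_{25} = 74.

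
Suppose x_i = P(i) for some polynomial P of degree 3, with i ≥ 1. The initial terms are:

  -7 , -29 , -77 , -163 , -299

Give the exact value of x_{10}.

-2149

1st diffs: -22, -48, -86, -136.
2nd diffs: -26, -38, -50.
3rd diffs: -12, -12 (constant).
Newton forward-difference form: x_i = -7 + (-22)·C(i-1,1) + (-26)·C(i-1,2) + (-12)·C(i-1,3).
At i = 10: i-1 = 9, so x_{10} = -7 - 198 - 936 - 1008 = -2149.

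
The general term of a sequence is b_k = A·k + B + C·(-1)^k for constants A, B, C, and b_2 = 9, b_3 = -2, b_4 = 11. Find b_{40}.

47

At k = 2, 3, 4: 2A + B + C = 9; 3A + B - C = -2; 4A + B + C = 11.
Subtracting the first from the second: A - 2C = -11.
Subtracting the second from the third: A + 2C = 13.
Solving: C = 6, A = 1, then B = 1.
So b_k = 1·k + 1 + 6·(-1)^k; at k=40 this is 47.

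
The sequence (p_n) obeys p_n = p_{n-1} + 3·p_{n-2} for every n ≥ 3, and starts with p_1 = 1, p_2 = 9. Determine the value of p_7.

Compute successive terms:
p_3 = 12  p_4 = 39  p_5 = 75  p_6 = 192  p_7 = 417.

417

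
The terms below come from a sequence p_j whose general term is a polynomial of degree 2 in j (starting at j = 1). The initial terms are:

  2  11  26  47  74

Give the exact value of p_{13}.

506

1st diffs: 9, 15, 21, 27.
2nd diffs: 6, 6, 6 (constant).
Newton forward-difference form: p_j = 2 + 9·C(j-1,1) + 6·C(j-1,2).
At j = 13: j-1 = 12, so p_{13} = 2 + 108 + 396 = 506.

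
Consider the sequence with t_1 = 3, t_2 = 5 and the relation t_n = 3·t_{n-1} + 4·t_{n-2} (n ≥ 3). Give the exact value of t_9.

Iterate the recurrence:
t_3 = 27  t_4 = 101  t_5 = 411  t_6 = 1637  t_7 = 6555  t_8 = 26213  t_9 = 104859.
(Characteristic roots are 4 and -1.)

104859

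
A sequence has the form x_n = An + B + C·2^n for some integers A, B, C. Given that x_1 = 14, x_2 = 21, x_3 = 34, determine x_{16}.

The three given values yield: A + B + 2C = 14; 2A + B + 4C = 21; 3A + B + 8C = 34.
Subtracting the first from the second: A + 2C = 7.
Subtracting the second from the third: A + 4C = 13.
Solving: C = 3, A = 1, then B = 7.
Hence x_{16} = 1·16 + 7 + 3·65536 = 196631.

196631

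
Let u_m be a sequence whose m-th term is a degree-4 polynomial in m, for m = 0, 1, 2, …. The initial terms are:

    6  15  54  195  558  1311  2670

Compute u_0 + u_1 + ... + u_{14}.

1st diffs: 9, 39, 141, 363, 753, 1359.
2nd diffs: 30, 102, 222, 390, 606.
3rd diffs: 72, 120, 168, 216.
4th diffs: 48, 48, 48 (constant).
So u_m = 2m^4 + m^2 + 6m + 6.
Continuing: …, 4899, 8310, 13263, 20166, …, u_{14} = 77118.
Summing m = 0..14 (15 terms) gives 257109.

257109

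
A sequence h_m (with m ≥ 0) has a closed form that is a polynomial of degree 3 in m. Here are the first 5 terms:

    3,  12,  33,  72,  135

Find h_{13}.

1st diffs: 9, 21, 39, 63.
2nd diffs: 12, 18, 24.
3rd diffs: 6, 6 (constant).
Newton forward-difference form: h_m = 3 + 9·C(m,1) + 12·C(m,2) + 6·C(m,3).
At m = 13: m = 13, so h_{13} = 3 + 117 + 936 + 1716 = 2772.

2772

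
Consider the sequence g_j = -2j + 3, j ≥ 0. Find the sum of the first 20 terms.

-320

Over j = 0..19: Σj = 190.
Total = (-2)·190 + (3)·20 = -320.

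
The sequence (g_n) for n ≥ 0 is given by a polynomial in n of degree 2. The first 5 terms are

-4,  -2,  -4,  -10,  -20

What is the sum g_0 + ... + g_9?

-430

1st diffs: 2, -2, -6, -10.
2nd diffs: -4, -4, -4 (constant).
Newton forward-difference form: g_n = -4 + 2·C(n,1) + (-4)·C(n,2).
Continuing: …, -34, -52, -74, -100, …, g_9 = -130.
Summing n = 0..9 (10 terms) gives -430.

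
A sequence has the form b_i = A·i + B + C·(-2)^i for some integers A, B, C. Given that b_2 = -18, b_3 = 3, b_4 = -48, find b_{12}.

At i = 2, 3, 4: 2A + B + 4C = -18; 3A + B - 8C = 3; 4A + B + 16C = -48.
Subtracting the first from the second: A - 12C = 21.
Subtracting the second from the third: A + 24C = -51.
Solving: C = -2, A = -3, then B = -4.
Therefore b_{12} = -36 + (-4) + (-2)·4096 = -8232.

-8232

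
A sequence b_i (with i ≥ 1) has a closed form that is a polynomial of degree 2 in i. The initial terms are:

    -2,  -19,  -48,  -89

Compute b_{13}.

-998

1st diffs: -17, -29, -41.
2nd diffs: -12, -12 (constant).
Newton forward-difference form: b_i = -2 + (-17)·C(i-1,1) + (-12)·C(i-1,2).
At i = 13: i-1 = 12, so b_{13} = -2 - 204 - 792 = -998.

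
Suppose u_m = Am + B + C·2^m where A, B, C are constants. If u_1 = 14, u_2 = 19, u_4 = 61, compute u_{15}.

131036

At m = 1, 2, 4: A + B + 2C = 14; 2A + B + 4C = 19; 4A + B + 16C = 61.
Subtracting the first from the second: A + 2C = 5.
Subtracting the second from the third: 2A + 12C = 42.
Solving: C = 4, A = -3, then B = 9.
Hence u_{15} = -3·15 + 9 + 4·32768 = 131036.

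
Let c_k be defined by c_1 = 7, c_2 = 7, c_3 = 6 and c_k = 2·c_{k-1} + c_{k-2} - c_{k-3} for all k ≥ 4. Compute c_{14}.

Iterate the recurrence:
c_4 = 12;  c_5 = 23;  c_6 = 52;  …;  c_{11} = 2934;  c_{12} = 6593;  c_{13} = 14814;  c_{14} = 33287.

33287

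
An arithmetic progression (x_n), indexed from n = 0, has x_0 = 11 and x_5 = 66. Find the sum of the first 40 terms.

Common difference d = (66 - 11) / (5 - 0) = 11.
x_n = 11 + (n - 0)·11.
x_{39} = 440; S = 40·(11 + 440)/2 = 9020.

9020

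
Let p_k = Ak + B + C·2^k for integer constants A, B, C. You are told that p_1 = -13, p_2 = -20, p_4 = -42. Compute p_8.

The three given values yield: A + B + 2C = -13; 2A + B + 4C = -20; 4A + B + 16C = -42.
Subtracting the first from the second: A + 2C = -7.
Subtracting the second from the third: 2A + 12C = -22.
Solving: C = -1, A = -5, then B = -6.
So p_k = -5·k + (-6) + (-1)·2^k; at k=8 this is -302.

-302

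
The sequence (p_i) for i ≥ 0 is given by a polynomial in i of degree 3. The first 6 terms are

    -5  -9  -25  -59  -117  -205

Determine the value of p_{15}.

1st diffs: -4, -16, -34, -58, -88.
2nd diffs: -12, -18, -24, -30.
3rd diffs: -6, -6, -6 (constant).
So p_i = -i^3 - 3i^2 - 5.
Evaluating at i = 15 gives p_{15} = -4055.

-4055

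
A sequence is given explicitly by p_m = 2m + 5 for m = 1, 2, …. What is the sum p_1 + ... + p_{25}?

Over m = 1..25: Σm = 325.
Total = (2)·325 + (5)·25 = 775.

775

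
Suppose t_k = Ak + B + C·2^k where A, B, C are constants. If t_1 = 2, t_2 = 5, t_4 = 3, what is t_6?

Write the equations: A + B + 2C = 2; 2A + B + 4C = 5; 4A + B + 16C = 3.
Subtracting the first from the second: A + 2C = 3.
Subtracting the second from the third: 2A + 12C = -2.
Solving: C = -1, A = 5, then B = -1.
Therefore t_6 = 30 + (-1) + (-1)·64 = -35.

-35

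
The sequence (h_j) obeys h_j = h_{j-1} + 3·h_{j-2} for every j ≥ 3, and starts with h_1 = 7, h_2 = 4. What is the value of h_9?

Compute successive terms:
h_3 = 25; h_4 = 37; h_5 = 112; h_6 = 223; h_7 = 559; h_8 = 1228; h_9 = 2905.

2905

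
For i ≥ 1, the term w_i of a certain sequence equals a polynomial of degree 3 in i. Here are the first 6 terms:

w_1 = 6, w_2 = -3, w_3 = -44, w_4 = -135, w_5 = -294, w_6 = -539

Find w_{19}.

-19740

1st diffs: -9, -41, -91, -159, -245.
2nd diffs: -32, -50, -68, -86.
3rd diffs: -18, -18, -18 (constant).
Newton forward-difference form: w_i = 6 + (-9)·C(i-1,1) + (-32)·C(i-1,2) + (-18)·C(i-1,3).
At i = 19: i-1 = 18, so w_{19} = 6 - 162 - 4896 - 14688 = -19740.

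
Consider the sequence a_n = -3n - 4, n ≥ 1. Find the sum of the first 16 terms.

-472

Over n = 1..16: Σn = 136.
Total = (-3)·136 + (-4)·16 = -472.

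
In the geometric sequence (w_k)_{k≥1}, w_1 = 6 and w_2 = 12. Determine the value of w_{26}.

201326592

Common ratio r = 2.
w_k = 6·2^(k-1).
w_{26} = 6·2^25 = 201326592.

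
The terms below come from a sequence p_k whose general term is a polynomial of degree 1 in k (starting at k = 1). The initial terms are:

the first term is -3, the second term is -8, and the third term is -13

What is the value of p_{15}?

1st diffs: -5, -5 (constant).
So p_k = -5k + 2.
Evaluating at k = 15 gives p_{15} = -73.

-73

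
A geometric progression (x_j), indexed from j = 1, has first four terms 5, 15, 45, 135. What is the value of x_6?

1215

Common ratio r = 3.
x_j = 5·3^(j-1).
x_6 = 5·3^5 = 1215.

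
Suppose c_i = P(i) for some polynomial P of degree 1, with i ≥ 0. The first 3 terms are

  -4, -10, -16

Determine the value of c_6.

-40

1st diffs: -6, -6 (constant).
So c_i = -6i - 4.
Evaluating at i = 6 gives c_6 = -40.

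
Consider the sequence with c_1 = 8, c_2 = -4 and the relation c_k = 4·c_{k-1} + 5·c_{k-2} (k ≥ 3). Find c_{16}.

20345052076

Compute successive terms:
c_3 = 24  c_4 = 76  c_5 = 424  …  c_{13} = 162760424  c_{14} = 813802076  c_{15} = 4069010424  c_{16} = 20345052076.
(Characteristic roots are 5 and -1.)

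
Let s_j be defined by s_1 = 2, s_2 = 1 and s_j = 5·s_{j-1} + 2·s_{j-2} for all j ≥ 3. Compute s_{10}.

1132031

s_3 = 9, s_4 = 47, s_5 = 253, s_6 = 1359, s_7 = 7301, s_8 = 39223, s_9 = 210717, s_{10} = 1132031.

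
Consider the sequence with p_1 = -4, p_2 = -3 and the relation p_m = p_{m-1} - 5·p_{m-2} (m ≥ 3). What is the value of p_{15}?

Step forward from the initial values:
p_3 = 17  p_4 = 32  p_5 = -53  …  p_{12} = 14627  p_{13} = 59692  p_{14} = -13443  p_{15} = -311903.

-311903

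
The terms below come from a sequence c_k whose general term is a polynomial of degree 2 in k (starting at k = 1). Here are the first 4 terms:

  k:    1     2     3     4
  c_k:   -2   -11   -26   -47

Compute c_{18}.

1st diffs: -9, -15, -21.
2nd diffs: -6, -6 (constant).
So c_k = -3k^2 + 1.
Evaluating at k = 18 gives c_{18} = -971.

-971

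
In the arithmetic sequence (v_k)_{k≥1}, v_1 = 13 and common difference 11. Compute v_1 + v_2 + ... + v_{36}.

v_k = 13 + (k - 1)·11.
v_{36} = 398; S = 36·(13 + 398)/2 = 7398.

7398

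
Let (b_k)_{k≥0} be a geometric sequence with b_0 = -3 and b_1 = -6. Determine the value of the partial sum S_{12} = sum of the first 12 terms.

Common ratio r = 2.
b_k = (-3)·2^(k-0).
S = (-3)·(2^12 - 1)/(2 - 1) = (-3)·(4096 - 1)/(1) = -12285.

-12285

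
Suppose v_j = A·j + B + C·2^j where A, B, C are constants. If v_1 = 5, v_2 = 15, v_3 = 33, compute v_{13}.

32789

Plug in j = 1, 2, 3: A + B + 2C = 5; 2A + B + 4C = 15; 3A + B + 8C = 33.
Subtracting the first from the second: A + 2C = 10.
Subtracting the second from the third: A + 4C = 18.
Solving: C = 4, A = 2, then B = -5.
Therefore v_{13} = 26 + (-5) + 4·8192 = 32789.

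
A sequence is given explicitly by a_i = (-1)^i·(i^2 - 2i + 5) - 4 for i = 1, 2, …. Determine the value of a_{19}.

-332

(-1)^19 = -1; i^2 - 2i + 5 at i=19 is 328; so a_{19} = -332.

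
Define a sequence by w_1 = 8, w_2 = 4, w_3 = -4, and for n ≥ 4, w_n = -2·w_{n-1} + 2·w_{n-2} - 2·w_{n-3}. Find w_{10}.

2848

Compute successive terms:
w_4 = 0, w_5 = -16, w_6 = 40, w_7 = -112, w_8 = 336, w_9 = -976, w_{10} = 2848.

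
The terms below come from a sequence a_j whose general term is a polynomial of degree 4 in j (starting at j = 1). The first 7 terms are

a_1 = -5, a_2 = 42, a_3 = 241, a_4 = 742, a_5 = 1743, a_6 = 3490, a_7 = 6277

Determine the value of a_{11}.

35385

1st diffs: 47, 199, 501, 1001, 1747, 2787.
2nd diffs: 152, 302, 500, 746, 1040.
3rd diffs: 150, 198, 246, 294.
4th diffs: 48, 48, 48 (constant).
So a_j = 2j^4 + 5j^3 - 4j^2 - 6j - 2.
Evaluating at j = 11 gives a_{11} = 35385.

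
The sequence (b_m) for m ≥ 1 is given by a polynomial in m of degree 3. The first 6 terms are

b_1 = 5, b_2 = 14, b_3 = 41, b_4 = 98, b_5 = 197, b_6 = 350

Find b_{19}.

1st diffs: 9, 27, 57, 99, 153.
2nd diffs: 18, 30, 42, 54.
3rd diffs: 12, 12, 12 (constant).
Newton forward-difference form: b_m = 5 + 9·C(m-1,1) + 18·C(m-1,2) + 12·C(m-1,3).
At m = 19: m-1 = 18, so b_{19} = 5 + 162 + 2754 + 9792 = 12713.

12713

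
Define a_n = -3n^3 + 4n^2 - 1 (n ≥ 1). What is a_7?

-834

a_7 = -3·7^3 + 4·7^2 - 1 = -834.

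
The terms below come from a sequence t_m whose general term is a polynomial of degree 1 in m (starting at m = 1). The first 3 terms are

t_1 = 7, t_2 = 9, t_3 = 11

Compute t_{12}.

1st diffs: 2, 2 (constant).
So t_m = 2m + 5.
Evaluating at m = 12 gives t_{12} = 29.

29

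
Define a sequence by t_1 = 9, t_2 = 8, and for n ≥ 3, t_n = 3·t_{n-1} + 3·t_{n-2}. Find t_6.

Compute successive terms:
t_3 = 51, t_4 = 177, t_5 = 684, t_6 = 2583.

2583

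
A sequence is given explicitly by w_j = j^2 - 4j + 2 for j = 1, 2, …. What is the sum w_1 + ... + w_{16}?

984

Over j = 1..16: Σj = 136, Σj² = 1496.
Total = (1)·1496 + (-4)·136 + (2)·16 = 984.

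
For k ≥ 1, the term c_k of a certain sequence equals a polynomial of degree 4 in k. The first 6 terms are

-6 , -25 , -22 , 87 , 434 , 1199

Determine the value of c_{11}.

1st diffs: -19, 3, 109, 347, 765.
2nd diffs: 22, 106, 238, 418.
3rd diffs: 84, 132, 180.
4th diffs: 48, 48 (constant).
Newton forward-difference form: c_k = -6 + (-19)·C(k-1,1) + 22·C(k-1,2) + 84·C(k-1,3) + 48·C(k-1,4).
At k = 11: k-1 = 10, so c_{11} = -6 - 190 + 990 + 10080 + 10080 = 20954.

20954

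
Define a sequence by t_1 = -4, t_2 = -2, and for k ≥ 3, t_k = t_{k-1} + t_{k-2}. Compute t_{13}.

Compute successive terms:
t_3 = -6  t_4 = -8  t_5 = -14  …  t_{10} = -152  t_{11} = -246  t_{12} = -398  t_{13} = -644.

-644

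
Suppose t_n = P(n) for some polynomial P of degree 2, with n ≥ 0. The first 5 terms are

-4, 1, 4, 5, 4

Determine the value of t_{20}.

-284

1st diffs: 5, 3, 1, -1.
2nd diffs: -2, -2, -2 (constant).
Newton forward-difference form: t_n = -4 + 5·C(n,1) + (-2)·C(n,2).
At n = 20: n = 20, so t_{20} = -4 + 100 - 380 = -284.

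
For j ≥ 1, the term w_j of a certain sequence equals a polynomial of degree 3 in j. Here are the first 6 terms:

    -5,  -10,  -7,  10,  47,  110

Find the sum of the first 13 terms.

6123

1st diffs: -5, 3, 17, 37, 63.
2nd diffs: 8, 14, 20, 26.
3rd diffs: 6, 6, 6 (constant).
So w_j = j^3 - 2j^2 - 6j + 2.
Continuing: …, 205, 338, 515, 742, …, w_{13} = 1783.
Summing j = 1..13 (13 terms) gives 6123.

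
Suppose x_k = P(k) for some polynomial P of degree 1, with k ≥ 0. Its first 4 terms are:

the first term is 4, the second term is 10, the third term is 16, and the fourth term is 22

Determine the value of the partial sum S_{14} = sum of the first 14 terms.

1st diffs: 6, 6, 6 (constant).
So x_k = 6k + 4.
Continuing: …, 28, 34, 40, 46, …, x_{13} = 82.
Summing k = 0..13 (14 terms) gives 602.

602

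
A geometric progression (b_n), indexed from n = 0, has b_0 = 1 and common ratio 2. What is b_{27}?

b_n = 1·2^(n-0).
b_{27} = 1·2^27 = 134217728.

134217728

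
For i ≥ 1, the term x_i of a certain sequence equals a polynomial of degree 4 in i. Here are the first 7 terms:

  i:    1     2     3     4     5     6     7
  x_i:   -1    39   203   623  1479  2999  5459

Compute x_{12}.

1st diffs: 40, 164, 420, 856, 1520, 2460.
2nd diffs: 124, 256, 436, 664, 940.
3rd diffs: 132, 180, 228, 276.
4th diffs: 48, 48, 48 (constant).
Newton forward-difference form: x_i = -1 + 40·C(i-1,1) + 124·C(i-1,2) + 132·C(i-1,3) + 48·C(i-1,4).
At i = 12: i-1 = 11, so x_{12} = -1 + 440 + 6820 + 21780 + 15840 = 44879.

44879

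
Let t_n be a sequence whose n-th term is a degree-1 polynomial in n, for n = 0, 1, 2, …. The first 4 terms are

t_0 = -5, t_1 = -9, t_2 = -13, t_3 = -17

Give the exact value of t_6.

-29

1st diffs: -4, -4, -4 (constant).
So t_n = -4n - 5.
Evaluating at n = 6 gives t_6 = -29.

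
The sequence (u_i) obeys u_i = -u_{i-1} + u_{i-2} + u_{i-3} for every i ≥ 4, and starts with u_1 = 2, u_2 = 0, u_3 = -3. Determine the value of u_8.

Step forward from the initial values:
u_4 = 5;  u_5 = -8;  u_6 = 10;  u_7 = -13;  u_8 = 15.

15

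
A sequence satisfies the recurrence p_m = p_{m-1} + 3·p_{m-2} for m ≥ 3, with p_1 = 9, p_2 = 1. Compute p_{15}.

416332

Compute successive terms:
p_3 = 28;  p_4 = 31;  p_5 = 115;  …;  p_{12} = 33976;  p_{13} = 78601;  p_{14} = 180529;  p_{15} = 416332.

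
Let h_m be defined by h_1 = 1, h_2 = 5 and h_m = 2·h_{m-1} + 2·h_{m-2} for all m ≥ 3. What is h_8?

h_3 = 12, h_4 = 34, h_5 = 92, h_6 = 252, h_7 = 688, h_8 = 1880.

1880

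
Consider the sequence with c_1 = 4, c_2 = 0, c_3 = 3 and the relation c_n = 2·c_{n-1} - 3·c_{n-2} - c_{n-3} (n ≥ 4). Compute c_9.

Iterate the recurrence:
c_4 = 2;  c_5 = -5;  c_6 = -19;  c_7 = -25;  c_8 = 12;  c_9 = 118.

118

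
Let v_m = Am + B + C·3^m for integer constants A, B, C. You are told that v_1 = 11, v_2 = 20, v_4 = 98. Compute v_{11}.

Plug in m = 1, 2, 4: A + B + 3C = 11; 2A + B + 9C = 20; 4A + B + 81C = 98.
Subtracting the first from the second: A + 6C = 9.
Subtracting the second from the third: 2A + 72C = 78.
Solving: C = 1, A = 3, then B = 5.
So v_m = 3·m + 5 + 1·3^m; at m=11 this is 177185.

177185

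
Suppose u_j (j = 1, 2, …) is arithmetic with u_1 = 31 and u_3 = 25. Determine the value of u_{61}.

-149

Common difference d = (25 - 31) / (3 - 1) = -3.
u_j = 31 + (j - 1)·(-3).
u_{61} = 31 + 60·(-3) = -149.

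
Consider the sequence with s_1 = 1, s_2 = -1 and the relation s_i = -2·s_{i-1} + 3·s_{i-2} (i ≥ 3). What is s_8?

-1093

Applying the relation repeatedly:
s_3 = 5  s_4 = -13  s_5 = 41  s_6 = -121  s_7 = 365  s_8 = -1093.
(Characteristic roots are 1 and -3.)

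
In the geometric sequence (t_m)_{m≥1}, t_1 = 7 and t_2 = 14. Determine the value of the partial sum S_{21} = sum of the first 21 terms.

14680057

Common ratio r = 2.
t_m = 7·2^(m-1).
S = 7·(2^21 - 1)/(2 - 1) = 7·(2097152 - 1)/(1) = 14680057.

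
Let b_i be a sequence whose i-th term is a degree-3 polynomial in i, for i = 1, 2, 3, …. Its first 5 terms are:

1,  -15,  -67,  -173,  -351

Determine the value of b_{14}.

1st diffs: -16, -52, -106, -178.
2nd diffs: -36, -54, -72.
3rd diffs: -18, -18 (constant).
So b_i = -3i^3 + 5i - 1.
Evaluating at i = 14 gives b_{14} = -8163.

-8163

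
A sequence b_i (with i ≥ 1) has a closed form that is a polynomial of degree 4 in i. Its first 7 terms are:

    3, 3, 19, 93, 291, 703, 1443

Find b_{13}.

1st diffs: 0, 16, 74, 198, 412, 740.
2nd diffs: 16, 58, 124, 214, 328.
3rd diffs: 42, 66, 90, 114.
4th diffs: 24, 24, 24 (constant).
Newton forward-difference form: b_i = 3 + 16·C(i-1,2) + 42·C(i-1,3) + 24·C(i-1,4).
At i = 13: i-1 = 12, so b_{13} = 3 + 1056 + 9240 + 11880 = 22179.

22179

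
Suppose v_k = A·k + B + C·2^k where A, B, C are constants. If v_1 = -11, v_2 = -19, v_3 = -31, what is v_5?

Plug in k = 1, 2, 3: A + B + 2C = -11; 2A + B + 4C = -19; 3A + B + 8C = -31.
Subtracting the first from the second: A + 2C = -8.
Subtracting the second from the third: A + 4C = -12.
Solving: C = -2, A = -4, then B = -3.
Therefore v_5 = -20 + (-3) + (-2)·32 = -87.

-87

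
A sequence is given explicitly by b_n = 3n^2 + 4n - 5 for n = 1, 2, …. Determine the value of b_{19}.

b_{19} = 3·19^2 + 4·19 - 5 = 1154.

1154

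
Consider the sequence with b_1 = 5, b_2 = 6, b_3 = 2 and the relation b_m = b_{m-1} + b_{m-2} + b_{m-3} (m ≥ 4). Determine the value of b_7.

Compute successive terms:
b_4 = 13;  b_5 = 21;  b_6 = 36;  b_7 = 70.

70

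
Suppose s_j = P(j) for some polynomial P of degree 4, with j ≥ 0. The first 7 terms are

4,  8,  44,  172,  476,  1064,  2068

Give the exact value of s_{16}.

1st diffs: 4, 36, 128, 304, 588, 1004.
2nd diffs: 32, 92, 176, 284, 416.
3rd diffs: 60, 84, 108, 132.
4th diffs: 24, 24, 24 (constant).
Newton forward-difference form: s_j = 4 + 4·C(j,1) + 32·C(j,2) + 60·C(j,3) + 24·C(j,4).
At j = 16: j = 16, so s_{16} = 4 + 64 + 3840 + 33600 + 43680 = 81188.

81188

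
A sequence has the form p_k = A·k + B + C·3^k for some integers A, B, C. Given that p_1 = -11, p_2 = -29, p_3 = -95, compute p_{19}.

-4649045759

Plug in k = 1, 2, 3: A + B + 3C = -11; 2A + B + 9C = -29; 3A + B + 27C = -95.
Subtracting the first from the second: A + 6C = -18.
Subtracting the second from the third: A + 18C = -66.
Solving: C = -4, A = 6, then B = -5.
Hence p_{19} = 6·19 + (-5) + (-4)·1162261467 = -4649045759.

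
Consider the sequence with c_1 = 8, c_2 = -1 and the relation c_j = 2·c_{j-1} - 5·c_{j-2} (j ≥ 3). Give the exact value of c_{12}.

63641

Step forward from the initial values:
c_3 = -42  c_4 = -79  c_5 = 52  c_6 = 499  c_7 = 738  c_8 = -1019  c_9 = -5728  c_{10} = -6361  c_{11} = 15918  c_{12} = 63641.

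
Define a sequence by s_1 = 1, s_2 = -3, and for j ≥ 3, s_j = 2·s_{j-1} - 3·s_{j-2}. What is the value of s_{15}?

-2961

Compute successive terms:
s_3 = -9;  s_4 = -9;  s_5 = 9;  …;  s_{12} = 855;  s_{13} = 2169;  s_{14} = 1773;  s_{15} = -2961.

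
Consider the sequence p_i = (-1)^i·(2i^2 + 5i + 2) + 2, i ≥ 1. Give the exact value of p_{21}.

(-1)^21 = -1; 2i^2 + 5i + 2 at i=21 is 989; so p_{21} = -987.

-987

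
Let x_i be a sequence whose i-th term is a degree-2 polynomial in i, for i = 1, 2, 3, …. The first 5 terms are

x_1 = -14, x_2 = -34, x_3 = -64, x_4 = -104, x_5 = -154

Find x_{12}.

1st diffs: -20, -30, -40, -50.
2nd diffs: -10, -10, -10 (constant).
Newton forward-difference form: x_i = -14 + (-20)·C(i-1,1) + (-10)·C(i-1,2).
At i = 12: i-1 = 11, so x_{12} = -14 - 220 - 550 = -784.

-784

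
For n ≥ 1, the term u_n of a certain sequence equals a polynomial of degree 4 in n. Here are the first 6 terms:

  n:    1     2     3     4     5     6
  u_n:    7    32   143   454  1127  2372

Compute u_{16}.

1st diffs: 25, 111, 311, 673, 1245.
2nd diffs: 86, 200, 362, 572.
3rd diffs: 114, 162, 210.
4th diffs: 48, 48 (constant).
So u_n = 2n^4 - n^3 - n^2 + 5n + 2.
Evaluating at n = 16 gives u_{16} = 126802.

126802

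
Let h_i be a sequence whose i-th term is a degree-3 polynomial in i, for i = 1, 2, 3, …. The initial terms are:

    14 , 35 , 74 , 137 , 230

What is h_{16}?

4949

1st diffs: 21, 39, 63, 93.
2nd diffs: 18, 24, 30.
3rd diffs: 6, 6 (constant).
So h_i = i^3 + 3i^2 + 5i + 5.
Evaluating at i = 16 gives h_{16} = 4949.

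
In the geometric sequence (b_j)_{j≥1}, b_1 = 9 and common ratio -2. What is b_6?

-288

b_j = 9·(-2)^(j-1).
b_6 = 9·(-2)^5 = -288.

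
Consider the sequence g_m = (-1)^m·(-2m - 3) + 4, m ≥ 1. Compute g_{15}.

(-1)^15 = -1; -2m - 3 at m=15 is -33; so g_{15} = 37.

37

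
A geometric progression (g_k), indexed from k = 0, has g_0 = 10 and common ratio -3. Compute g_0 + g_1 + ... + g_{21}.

g_k = 10·(-3)^(k-0).
S = 10·((-3)^22 - 1)/(-3 - 1) = 10·(31381059609 - 1)/(-4) = -78452649020.

-78452649020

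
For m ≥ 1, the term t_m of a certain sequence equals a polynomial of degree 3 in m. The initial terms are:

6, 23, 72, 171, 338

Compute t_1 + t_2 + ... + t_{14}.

31297

1st diffs: 17, 49, 99, 167.
2nd diffs: 32, 50, 68.
3rd diffs: 18, 18 (constant).
Newton forward-difference form: t_m = 6 + 17·C(m-1,1) + 32·C(m-1,2) + 18·C(m-1,3).
Continuing: …, 591, 948, 1427, 2046, …, t_{14} = 7871.
Summing m = 1..14 (14 terms) gives 31297.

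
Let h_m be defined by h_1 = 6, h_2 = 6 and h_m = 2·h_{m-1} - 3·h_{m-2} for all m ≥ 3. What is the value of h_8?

h_3 = -6  h_4 = -30  h_5 = -42  h_6 = 6  h_7 = 138  h_8 = 258.

258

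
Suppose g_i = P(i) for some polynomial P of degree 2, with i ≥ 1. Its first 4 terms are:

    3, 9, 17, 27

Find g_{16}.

303

1st diffs: 6, 8, 10.
2nd diffs: 2, 2 (constant).
Newton forward-difference form: g_i = 3 + 6·C(i-1,1) + 2·C(i-1,2).
At i = 16: i-1 = 15, so g_{16} = 3 + 90 + 210 = 303.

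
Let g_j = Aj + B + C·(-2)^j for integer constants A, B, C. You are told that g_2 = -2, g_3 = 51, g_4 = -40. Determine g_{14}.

At j = 2, 3, 4: 2A + B + 4C = -2; 3A + B - 8C = 51; 4A + B + 16C = -40.
Subtracting the first from the second: A - 12C = 53.
Subtracting the second from the third: A + 24C = -91.
Solving: C = -4, A = 5, then B = 4.
So g_j = 5·j + 4 + (-4)·(-2)^j; at j=14 this is -65462.

-65462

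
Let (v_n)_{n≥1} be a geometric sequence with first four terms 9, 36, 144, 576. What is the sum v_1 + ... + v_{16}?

Common ratio r = 4.
v_n = 9·4^(n-1).
S = 9·(4^16 - 1)/(4 - 1) = 9·(4294967296 - 1)/(3) = 12884901885.

12884901885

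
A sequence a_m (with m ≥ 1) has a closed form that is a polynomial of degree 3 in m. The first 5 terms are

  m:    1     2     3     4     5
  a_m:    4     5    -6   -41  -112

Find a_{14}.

-4351

1st diffs: 1, -11, -35, -71.
2nd diffs: -12, -24, -36.
3rd diffs: -12, -12 (constant).
Newton forward-difference form: a_m = 4 + 1·C(m-1,1) + (-12)·C(m-1,2) + (-12)·C(m-1,3).
At m = 14: m-1 = 13, so a_{14} = 4 + 13 - 936 - 3432 = -4351.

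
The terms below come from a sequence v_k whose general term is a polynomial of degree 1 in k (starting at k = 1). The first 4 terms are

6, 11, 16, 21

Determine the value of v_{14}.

1st diffs: 5, 5, 5 (constant).
So v_k = 5k + 1.
Evaluating at k = 14 gives v_{14} = 71.

71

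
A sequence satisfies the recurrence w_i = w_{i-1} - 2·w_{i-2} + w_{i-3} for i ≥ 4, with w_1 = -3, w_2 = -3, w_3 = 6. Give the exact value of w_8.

33

w_4 = 9;  w_5 = -6;  w_6 = -18;  w_7 = 3;  w_8 = 33.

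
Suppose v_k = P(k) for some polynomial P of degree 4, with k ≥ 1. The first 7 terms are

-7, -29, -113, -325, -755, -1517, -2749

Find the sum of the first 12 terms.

-66854

1st diffs: -22, -84, -212, -430, -762, -1232.
2nd diffs: -62, -128, -218, -332, -470.
3rd diffs: -66, -90, -114, -138.
4th diffs: -24, -24, -24 (constant).
So v_k = -k^4 - k^3 - 5.
Continuing: …, -4613, -7295, -11005, -15977, …, v_{12} = -22469.
Summing k = 1..12 (12 terms) gives -66854.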